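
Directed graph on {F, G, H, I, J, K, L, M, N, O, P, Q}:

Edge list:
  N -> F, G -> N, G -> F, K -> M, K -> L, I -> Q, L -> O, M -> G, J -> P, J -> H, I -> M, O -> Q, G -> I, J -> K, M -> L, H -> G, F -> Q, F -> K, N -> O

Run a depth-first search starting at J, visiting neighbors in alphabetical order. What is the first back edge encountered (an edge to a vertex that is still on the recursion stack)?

DFS from J (visiting neighbors in alphabetical order); mark gray on enter, black on exit:
J gray
  H gray
    G gray
      F gray
        K gray
          L gray
            O gray
              Q gray
              Q black
            O black
          L black
          M gray
            M→G: G is gray → back edge
First back edge: M → G.

M->G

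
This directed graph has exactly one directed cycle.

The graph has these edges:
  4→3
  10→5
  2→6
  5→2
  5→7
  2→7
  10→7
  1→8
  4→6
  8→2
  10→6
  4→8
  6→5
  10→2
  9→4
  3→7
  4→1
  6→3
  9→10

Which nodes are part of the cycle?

2, 5, 6

DFS with gray/black marking from 6:
6 gray
  5 gray
    7 gray
    7 black
    2 gray
      2→7: 7 black — skip
      2→6: 6 is gray → back edge
Back edge closes the cycle 6 → 5 → 2 → 6; its vertices are {2, 5, 6}.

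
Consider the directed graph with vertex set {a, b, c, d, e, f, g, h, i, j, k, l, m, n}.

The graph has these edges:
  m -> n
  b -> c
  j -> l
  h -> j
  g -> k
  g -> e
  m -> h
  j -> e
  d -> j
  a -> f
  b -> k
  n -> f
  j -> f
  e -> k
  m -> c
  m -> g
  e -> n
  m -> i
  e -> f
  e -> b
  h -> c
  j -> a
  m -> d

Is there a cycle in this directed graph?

DFS with white/gray/black marking, starting from a:
a gray
  f gray
  f black
a black
b gray
  c gray
  c black
  k gray
  k black
b black
d gray
  j gray
    j→a: a black — skip
    e gray
      e→f: f black — skip
      n gray
        n→f: f black — skip
      n black
      e→b: b black — skip
      e→k: k black — skip
    e black
    l gray
    l black
    j→f: f black — skip
  j black
d black
g gray
  g→k: k black — skip
  g→e: e black — skip
g black
h gray
  h→j: j black — skip
  h→c: c black — skip
h black
i gray
i black
m gray
  m→n: n black — skip
  m→g: g black — skip
  m→h: h black — skip
  m→i: i black — skip
  m→d: d black — skip
  m→c: c black — skip
m black
Every edge goes to a white or black vertex — no back edge, so the graph is acyclic.

No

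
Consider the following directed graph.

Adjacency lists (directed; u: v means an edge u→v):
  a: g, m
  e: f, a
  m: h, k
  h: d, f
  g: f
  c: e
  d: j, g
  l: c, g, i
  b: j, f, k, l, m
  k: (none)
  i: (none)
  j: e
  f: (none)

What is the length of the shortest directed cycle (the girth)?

For each vertex v, BFS finds the shortest path from v back to v.
The shortest such closed walk is m → h → d → j → e → a → m, length 6.

6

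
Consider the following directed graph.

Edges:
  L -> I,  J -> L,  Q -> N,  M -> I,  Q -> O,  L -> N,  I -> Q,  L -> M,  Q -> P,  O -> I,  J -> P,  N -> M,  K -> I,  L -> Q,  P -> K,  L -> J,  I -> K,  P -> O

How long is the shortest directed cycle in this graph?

For each vertex v, BFS finds the shortest path from v back to v.
The shortest such closed walk is J → L → J, length 2.

2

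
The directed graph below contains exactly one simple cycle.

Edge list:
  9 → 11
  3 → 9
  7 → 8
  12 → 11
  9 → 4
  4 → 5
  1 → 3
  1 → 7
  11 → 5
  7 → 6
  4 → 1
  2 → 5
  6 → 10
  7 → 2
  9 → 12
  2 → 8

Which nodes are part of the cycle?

1, 3, 4, 9

DFS with gray/black marking from 1:
1 gray
  7 gray
    6 gray
      10 gray
      10 black
    6 black
    8 gray
    8 black
    2 gray
      5 gray
      5 black
      2→8: 8 black — skip
    2 black
  7 black
  3 gray
    9 gray
      11 gray
        11→5: 5 black — skip
      11 black
      4 gray
        4→1: 1 is gray → back edge
Back edge closes the cycle 1 → 3 → 9 → 4 → 1; its vertices are {1, 3, 4, 9}.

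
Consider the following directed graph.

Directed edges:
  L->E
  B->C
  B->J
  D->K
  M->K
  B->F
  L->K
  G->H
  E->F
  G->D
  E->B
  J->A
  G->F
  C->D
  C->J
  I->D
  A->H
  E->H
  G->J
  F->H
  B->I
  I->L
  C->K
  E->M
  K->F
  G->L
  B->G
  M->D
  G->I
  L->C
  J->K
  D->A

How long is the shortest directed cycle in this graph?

4

For each vertex v, BFS finds the shortest path from v back to v.
The shortest such closed walk is L → E → B → I → L, length 4.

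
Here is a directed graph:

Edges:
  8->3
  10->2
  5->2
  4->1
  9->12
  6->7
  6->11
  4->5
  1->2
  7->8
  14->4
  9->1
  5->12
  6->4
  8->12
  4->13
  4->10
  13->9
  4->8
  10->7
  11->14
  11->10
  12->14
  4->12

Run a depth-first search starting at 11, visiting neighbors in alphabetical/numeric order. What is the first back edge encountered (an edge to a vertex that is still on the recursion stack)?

DFS from 11 (visiting neighbors in alphabetical/numeric order); mark gray on enter, black on exit:
11 gray
  10 gray
    2 gray
    2 black
    7 gray
      8 gray
        3 gray
        3 black
        12 gray
          14 gray
            4 gray
              1 gray
                1→2: 2 black — skip
              1 black
              5 gray
                5→2: 2 black — skip
                5→12: 12 is gray → back edge
First back edge: 5 → 12.

5→12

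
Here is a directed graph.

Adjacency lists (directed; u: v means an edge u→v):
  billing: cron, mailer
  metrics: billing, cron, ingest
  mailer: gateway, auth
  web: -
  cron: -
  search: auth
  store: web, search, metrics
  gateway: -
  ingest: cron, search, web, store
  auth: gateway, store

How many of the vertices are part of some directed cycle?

A vertex is on a directed cycle iff it belongs to a strongly connected component of size ≥ 2 (or has a self-loop).
The vertices on cycles are {auth, store, ingest, mailer, search, billing, metrics} — 7 in total.

7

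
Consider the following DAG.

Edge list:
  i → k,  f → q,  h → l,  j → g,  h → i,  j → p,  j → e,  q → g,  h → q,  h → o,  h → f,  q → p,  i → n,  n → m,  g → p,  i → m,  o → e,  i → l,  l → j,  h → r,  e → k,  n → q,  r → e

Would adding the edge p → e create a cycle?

Adding p→e creates a cycle iff e can already reach p.
Explore from e: no path reaches p. The graph stays acyclic.

No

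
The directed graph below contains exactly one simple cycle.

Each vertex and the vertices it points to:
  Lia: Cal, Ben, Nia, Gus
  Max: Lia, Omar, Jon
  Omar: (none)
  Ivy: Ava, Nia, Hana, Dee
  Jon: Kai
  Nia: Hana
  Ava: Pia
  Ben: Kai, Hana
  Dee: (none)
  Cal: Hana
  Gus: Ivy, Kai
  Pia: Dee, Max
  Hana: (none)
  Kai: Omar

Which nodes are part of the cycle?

Ava, Gus, Ivy, Lia, Max, Pia

DFS with gray/black marking from Pia:
Pia gray
  Dee gray
  Dee black
  Max gray
    Lia gray
      Cal gray
        Hana gray
        Hana black
      Cal black
      Ben gray
        Kai gray
          Omar gray
          Omar black
        Kai black
        Ben→Hana: Hana black — skip
      Ben black
      Nia gray
        Nia→Hana: Hana black — skip
      Nia black
      Gus gray
        Ivy gray
          Ava gray
            Ava→Pia: Pia is gray → back edge
Back edge closes the cycle Pia → Max → Lia → Gus → Ivy → Ava → Pia; its vertices are {Ava, Gus, Ivy, Lia, Max, Pia}.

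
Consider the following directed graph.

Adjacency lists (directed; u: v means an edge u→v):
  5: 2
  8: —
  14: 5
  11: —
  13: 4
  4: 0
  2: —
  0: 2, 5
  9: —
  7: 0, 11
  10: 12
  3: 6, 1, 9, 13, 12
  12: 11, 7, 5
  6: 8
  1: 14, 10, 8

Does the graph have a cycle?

No

DFS with white/gray/black marking, starting from 12:
12 gray
  11 gray
  11 black
  7 gray
    0 gray
      2 gray
      2 black
      5 gray
        5→2: 2 black — skip
      5 black
    0 black
    7→11: 11 black — skip
  7 black
  12→5: 5 black — skip
12 black
8 gray
8 black
14 gray
  14→5: 5 black — skip
14 black
13 gray
  4 gray
    4→0: 0 black — skip
  4 black
13 black
9 gray
9 black
10 gray
  10→12: 12 black — skip
10 black
3 gray
  6 gray
    6→8: 8 black — skip
  6 black
  1 gray
    1→14: 14 black — skip
    1→10: 10 black — skip
    1→8: 8 black — skip
  1 black
  3→9: 9 black — skip
  3→13: 13 black — skip
  3→12: 12 black — skip
3 black
Every edge goes to a white or black vertex — no back edge, so the graph is acyclic.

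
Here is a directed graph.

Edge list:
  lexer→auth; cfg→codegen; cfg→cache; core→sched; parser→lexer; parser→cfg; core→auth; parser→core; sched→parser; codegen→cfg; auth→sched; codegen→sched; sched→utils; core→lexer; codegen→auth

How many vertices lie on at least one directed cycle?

7

A vertex is on a directed cycle iff it belongs to a strongly connected component of size ≥ 2 (or has a self-loop).
The vertices on cycles are {cfg, auth, core, lexer, sched, parser, codegen} — 7 in total.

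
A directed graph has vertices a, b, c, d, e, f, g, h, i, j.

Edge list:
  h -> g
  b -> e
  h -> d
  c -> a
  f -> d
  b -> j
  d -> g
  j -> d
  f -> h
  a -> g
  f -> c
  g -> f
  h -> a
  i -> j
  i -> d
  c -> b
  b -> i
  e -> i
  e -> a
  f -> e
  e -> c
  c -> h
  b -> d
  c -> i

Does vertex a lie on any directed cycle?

Yes

a is on a cycle iff a can reach itself via ≥1 edge.
a → g → f → c → a — yes.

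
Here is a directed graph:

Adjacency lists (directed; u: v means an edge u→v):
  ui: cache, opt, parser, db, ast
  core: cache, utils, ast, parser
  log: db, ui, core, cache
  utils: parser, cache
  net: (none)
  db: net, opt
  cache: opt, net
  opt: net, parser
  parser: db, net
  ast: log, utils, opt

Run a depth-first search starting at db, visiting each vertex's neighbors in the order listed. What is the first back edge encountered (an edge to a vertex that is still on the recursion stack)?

DFS from db (visiting each vertex's neighbors in the order listed); mark gray on enter, black on exit:
db gray
  net gray
  net black
  opt gray
    opt→net: net black — skip
    parser gray
      parser→db: db is gray → back edge
First back edge: parser → db.

parser->db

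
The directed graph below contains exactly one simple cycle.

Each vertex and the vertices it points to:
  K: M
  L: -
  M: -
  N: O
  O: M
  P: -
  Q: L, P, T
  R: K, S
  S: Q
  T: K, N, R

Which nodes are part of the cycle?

DFS with gray/black marking from Q:
Q gray
  L gray
  L black
  P gray
  P black
  T gray
    K gray
      M gray
      M black
    K black
    N gray
      O gray
        O→M: M black — skip
      O black
    N black
    R gray
      R→K: K black — skip
      S gray
        S→Q: Q is gray → back edge
Back edge closes the cycle Q → T → R → S → Q; its vertices are {Q, R, S, T}.

Q, R, S, T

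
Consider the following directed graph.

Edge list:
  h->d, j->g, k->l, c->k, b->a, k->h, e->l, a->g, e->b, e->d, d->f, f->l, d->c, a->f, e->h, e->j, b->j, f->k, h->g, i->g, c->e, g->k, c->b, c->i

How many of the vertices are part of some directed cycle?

11

A vertex is on a directed cycle iff it belongs to a strongly connected component of size ≥ 2 (or has a self-loop).
The vertices on cycles are {a, b, c, d, e, f, g, h, i, j, k} — 11 in total.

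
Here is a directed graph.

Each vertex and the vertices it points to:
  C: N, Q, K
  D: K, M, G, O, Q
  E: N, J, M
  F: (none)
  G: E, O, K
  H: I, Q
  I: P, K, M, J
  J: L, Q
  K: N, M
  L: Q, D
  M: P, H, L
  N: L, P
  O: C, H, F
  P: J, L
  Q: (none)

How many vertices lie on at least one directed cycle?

13

A vertex is on a directed cycle iff it belongs to a strongly connected component of size ≥ 2 (or has a self-loop).
The vertices on cycles are {C, D, E, G, H, I, J, K, L, M, N, O, P} — 13 in total.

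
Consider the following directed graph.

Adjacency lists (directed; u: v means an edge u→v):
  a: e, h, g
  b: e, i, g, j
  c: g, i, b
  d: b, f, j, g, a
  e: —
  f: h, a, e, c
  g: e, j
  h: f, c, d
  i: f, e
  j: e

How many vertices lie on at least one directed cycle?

A vertex is on a directed cycle iff it belongs to a strongly connected component of size ≥ 2 (or has a self-loop).
The vertices on cycles are {a, b, c, d, f, h, i} — 7 in total.

7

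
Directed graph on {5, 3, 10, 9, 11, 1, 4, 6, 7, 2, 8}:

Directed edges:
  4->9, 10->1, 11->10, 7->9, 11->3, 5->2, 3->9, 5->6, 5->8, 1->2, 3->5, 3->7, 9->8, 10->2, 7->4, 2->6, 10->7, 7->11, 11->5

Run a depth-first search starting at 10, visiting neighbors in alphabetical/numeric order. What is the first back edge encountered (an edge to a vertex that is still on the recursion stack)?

3->7

DFS from 10 (visiting neighbors in alphabetical/numeric order); mark gray on enter, black on exit:
10 gray
  1 gray
    2 gray
      6 gray
      6 black
    2 black
  1 black
  10→2: 2 black — skip
  7 gray
    4 gray
      9 gray
        8 gray
        8 black
      9 black
    4 black
    7→9: 9 black — skip
    11 gray
      3 gray
        5 gray
          5→2: 2 black — skip
          5→6: 6 black — skip
          5→8: 8 black — skip
        5 black
        3→7: 7 is gray → back edge
First back edge: 3 → 7.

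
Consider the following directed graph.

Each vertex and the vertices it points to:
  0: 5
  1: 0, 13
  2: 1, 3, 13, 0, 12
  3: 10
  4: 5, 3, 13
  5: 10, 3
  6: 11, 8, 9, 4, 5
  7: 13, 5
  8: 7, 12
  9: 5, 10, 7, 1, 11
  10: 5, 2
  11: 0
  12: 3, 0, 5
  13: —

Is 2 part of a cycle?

2 is on a cycle iff 2 can reach itself via ≥1 edge.
2 → 3 → 10 → 2 — yes.

Yes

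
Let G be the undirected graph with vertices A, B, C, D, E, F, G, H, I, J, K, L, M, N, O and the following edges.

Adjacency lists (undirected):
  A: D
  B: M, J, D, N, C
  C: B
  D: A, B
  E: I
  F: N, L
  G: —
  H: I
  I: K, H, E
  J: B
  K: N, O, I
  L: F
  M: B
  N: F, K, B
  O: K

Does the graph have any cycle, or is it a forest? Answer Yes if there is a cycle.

DFS, tracking each vertex's parent; an edge to a visited non-parent vertex closes a cycle.
Start from A:
visit A (parent –)
  visit D (parent A)
    D–A: parent, skip
    visit B (parent D)
      visit M (parent B)
        M–B: parent, skip
      visit J (parent B)
        J–B: parent, skip
      B–D: parent, skip
      visit N (parent B)
        visit F (parent N)
          F–N: parent, skip
          visit L (parent F)
            L–F: parent, skip
        visit K (parent N)
          K–N: parent, skip
          visit O (parent K)
            O–K: parent, skip
          visit I (parent K)
            I–K: parent, skip
            visit H (parent I)
              H–I: parent, skip
            visit E (parent I)
              E–I: parent, skip
        N–B: parent, skip
      visit C (parent B)
        C–B: parent, skip
visit G (parent –)
No non-parent visited neighbor found — the graph is a forest.

No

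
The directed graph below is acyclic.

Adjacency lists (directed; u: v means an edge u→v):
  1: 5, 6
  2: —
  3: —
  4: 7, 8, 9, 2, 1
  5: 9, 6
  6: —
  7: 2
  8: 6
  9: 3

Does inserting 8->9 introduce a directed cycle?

No

Adding 8→9 creates a cycle iff 9 can already reach 8.
Explore from 9: no path reaches 8. The graph stays acyclic.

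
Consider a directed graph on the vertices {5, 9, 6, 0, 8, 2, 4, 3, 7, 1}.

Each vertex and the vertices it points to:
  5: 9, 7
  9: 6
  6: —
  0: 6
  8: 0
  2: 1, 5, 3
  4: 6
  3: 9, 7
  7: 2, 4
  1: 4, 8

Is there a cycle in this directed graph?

DFS with white/gray/black marking, starting from 5:
5 gray
  9 gray
    6 gray
    6 black
  9 black
  7 gray
    2 gray
      1 gray
        4 gray
          4→6: 6 black — skip
        4 black
        8 gray
          0 gray
            0→6: 6 black — skip
          0 black
        8 black
      1 black
      2→5: 5 is gray → back edge
Back edge found, so a cycle exists: 5 → 7 → 2 → 5.

Yes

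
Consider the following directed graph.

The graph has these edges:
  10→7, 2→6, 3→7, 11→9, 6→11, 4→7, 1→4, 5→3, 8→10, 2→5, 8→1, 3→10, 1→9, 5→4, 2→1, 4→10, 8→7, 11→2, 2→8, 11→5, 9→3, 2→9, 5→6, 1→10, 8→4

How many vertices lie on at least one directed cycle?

A vertex is on a directed cycle iff it belongs to a strongly connected component of size ≥ 2 (or has a self-loop).
The vertices on cycles are {2, 5, 6, 11} — 4 in total.

4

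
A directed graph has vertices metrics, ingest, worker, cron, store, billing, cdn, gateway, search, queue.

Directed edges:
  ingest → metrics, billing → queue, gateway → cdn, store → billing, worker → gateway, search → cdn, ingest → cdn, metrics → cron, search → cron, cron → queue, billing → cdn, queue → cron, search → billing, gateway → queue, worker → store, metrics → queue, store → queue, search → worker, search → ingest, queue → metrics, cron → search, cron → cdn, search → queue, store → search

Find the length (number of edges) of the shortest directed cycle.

For each vertex v, BFS finds the shortest path from v back to v.
The shortest such closed walk is search → cron → search, length 2.

2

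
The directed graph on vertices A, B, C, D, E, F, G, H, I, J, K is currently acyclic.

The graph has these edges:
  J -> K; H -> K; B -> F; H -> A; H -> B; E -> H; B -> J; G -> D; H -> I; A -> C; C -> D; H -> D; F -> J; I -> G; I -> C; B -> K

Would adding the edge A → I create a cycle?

Adding A→I creates a cycle iff I can already reach A.
Explore from I: no path reaches A. The graph stays acyclic.

No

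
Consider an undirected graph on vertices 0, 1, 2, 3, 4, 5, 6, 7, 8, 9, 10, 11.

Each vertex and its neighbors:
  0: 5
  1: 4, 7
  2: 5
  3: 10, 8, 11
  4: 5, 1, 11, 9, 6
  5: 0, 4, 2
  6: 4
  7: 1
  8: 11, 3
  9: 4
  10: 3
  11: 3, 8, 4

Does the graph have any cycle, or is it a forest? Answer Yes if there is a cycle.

Yes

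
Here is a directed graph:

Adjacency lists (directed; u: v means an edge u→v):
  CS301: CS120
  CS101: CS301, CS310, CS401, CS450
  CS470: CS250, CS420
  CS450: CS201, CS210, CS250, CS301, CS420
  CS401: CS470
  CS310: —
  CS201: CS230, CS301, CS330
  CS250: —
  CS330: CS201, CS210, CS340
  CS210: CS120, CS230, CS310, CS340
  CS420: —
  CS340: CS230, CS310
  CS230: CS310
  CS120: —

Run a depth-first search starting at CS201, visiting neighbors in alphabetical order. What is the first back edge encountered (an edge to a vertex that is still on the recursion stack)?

CS330→CS201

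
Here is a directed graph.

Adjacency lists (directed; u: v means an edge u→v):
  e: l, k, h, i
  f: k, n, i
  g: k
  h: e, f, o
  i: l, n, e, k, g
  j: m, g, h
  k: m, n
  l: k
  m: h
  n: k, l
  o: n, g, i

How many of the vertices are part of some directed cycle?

A vertex is on a directed cycle iff it belongs to a strongly connected component of size ≥ 2 (or has a self-loop).
The vertices on cycles are {e, f, g, h, i, k, l, m, n, o} — 10 in total.

10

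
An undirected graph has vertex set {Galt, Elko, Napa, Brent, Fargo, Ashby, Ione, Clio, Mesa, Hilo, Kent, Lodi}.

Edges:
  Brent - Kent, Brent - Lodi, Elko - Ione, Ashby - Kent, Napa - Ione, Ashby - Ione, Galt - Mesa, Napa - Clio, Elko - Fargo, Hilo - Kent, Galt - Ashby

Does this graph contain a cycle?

No

DFS, tracking each vertex's parent; an edge to a visited non-parent vertex closes a cycle.
Start from Mesa:
visit Mesa (parent –)
  visit Galt (parent Mesa)
    Galt–Mesa: parent, skip
    visit Ashby (parent Galt)
      Ashby–Galt: parent, skip
      visit Kent (parent Ashby)
        visit Brent (parent Kent)
          Brent–Kent: parent, skip
          visit Lodi (parent Brent)
            Lodi–Brent: parent, skip
        Kent–Ashby: parent, skip
        visit Hilo (parent Kent)
          Hilo–Kent: parent, skip
      visit Ione (parent Ashby)
        visit Elko (parent Ione)
          Elko–Ione: parent, skip
          visit Fargo (parent Elko)
            Fargo–Elko: parent, skip
        visit Napa (parent Ione)
          Napa–Ione: parent, skip
          visit Clio (parent Napa)
            Clio–Napa: parent, skip
        Ione–Ashby: parent, skip
No non-parent visited neighbor found — the graph is a forest.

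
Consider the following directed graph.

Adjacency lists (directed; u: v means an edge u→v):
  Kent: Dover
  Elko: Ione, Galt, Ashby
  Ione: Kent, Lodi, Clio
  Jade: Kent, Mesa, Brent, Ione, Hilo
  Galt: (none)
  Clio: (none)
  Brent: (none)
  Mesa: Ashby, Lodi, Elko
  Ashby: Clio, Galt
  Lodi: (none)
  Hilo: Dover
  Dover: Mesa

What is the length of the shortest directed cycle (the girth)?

For each vertex v, BFS finds the shortest path from v back to v.
The shortest such closed walk is Mesa → Elko → Ione → Kent → Dover → Mesa, length 5.

5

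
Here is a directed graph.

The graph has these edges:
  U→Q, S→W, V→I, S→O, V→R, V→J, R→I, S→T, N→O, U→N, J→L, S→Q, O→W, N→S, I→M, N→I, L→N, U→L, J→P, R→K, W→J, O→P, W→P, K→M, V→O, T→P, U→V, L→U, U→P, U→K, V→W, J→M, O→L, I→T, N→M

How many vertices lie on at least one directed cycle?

8

A vertex is on a directed cycle iff it belongs to a strongly connected component of size ≥ 2 (or has a self-loop).
The vertices on cycles are {J, L, N, O, S, U, V, W} — 8 in total.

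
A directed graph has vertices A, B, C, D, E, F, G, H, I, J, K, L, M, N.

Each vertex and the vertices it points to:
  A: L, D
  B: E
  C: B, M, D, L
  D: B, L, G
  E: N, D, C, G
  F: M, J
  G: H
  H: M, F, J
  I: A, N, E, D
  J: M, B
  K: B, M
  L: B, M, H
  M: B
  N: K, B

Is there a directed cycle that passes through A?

A lies on a cycle iff there is a path from A back to itself.
Exploring from A, it never reaches itself; equivalently, its strongly connected component is a singleton.

No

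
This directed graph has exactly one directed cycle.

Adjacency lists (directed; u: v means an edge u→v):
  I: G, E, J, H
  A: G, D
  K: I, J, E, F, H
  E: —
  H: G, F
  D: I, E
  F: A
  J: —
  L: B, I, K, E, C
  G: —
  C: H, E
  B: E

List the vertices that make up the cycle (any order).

DFS with gray/black marking from F:
F gray
  A gray
    G gray
    G black
    D gray
      I gray
        I→G: G black — skip
        E gray
        E black
        J gray
        J black
        H gray
          H→G: G black — skip
          H→F: F is gray → back edge
Back edge closes the cycle F → A → D → I → H → F; its vertices are {A, D, F, H, I}.

A, D, F, H, I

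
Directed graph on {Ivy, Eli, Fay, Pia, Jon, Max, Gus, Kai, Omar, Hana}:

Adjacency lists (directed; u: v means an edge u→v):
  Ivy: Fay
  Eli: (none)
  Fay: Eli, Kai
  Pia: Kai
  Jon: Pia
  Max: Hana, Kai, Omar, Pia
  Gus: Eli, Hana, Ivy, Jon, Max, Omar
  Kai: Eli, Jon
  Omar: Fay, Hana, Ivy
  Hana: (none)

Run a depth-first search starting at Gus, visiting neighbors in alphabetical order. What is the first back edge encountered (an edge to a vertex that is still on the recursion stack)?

Pia->Kai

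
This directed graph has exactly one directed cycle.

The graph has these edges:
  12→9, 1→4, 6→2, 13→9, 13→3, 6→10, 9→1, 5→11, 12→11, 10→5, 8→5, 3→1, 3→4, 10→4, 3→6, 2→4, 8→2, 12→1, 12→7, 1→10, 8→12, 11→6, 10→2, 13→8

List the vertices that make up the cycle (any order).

5, 6, 10, 11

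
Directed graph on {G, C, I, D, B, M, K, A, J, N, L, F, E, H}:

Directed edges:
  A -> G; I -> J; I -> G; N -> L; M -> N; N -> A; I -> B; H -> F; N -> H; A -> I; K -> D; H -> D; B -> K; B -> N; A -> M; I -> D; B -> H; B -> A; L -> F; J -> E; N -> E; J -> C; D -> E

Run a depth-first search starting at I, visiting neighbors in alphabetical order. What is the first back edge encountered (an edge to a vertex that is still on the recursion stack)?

DFS from I (visiting neighbors in alphabetical order); mark gray on enter, black on exit:
I gray
  B gray
    A gray
      G gray
      G black
      A→I: I is gray → back edge
First back edge: A → I.

A->I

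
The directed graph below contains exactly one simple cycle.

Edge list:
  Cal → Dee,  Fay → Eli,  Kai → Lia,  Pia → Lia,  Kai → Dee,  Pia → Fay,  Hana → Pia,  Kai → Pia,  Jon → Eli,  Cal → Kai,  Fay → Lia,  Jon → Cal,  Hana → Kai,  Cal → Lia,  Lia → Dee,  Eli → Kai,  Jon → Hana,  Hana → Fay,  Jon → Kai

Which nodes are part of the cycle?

DFS with gray/black marking from Eli:
Eli gray
  Kai gray
    Dee gray
    Dee black
    Pia gray
      Lia gray
        Lia→Dee: Dee black — skip
      Lia black
      Fay gray
        Fay→Lia: Lia black — skip
        Fay→Eli: Eli is gray → back edge
Back edge closes the cycle Eli → Kai → Pia → Fay → Eli; its vertices are {Eli, Fay, Kai, Pia}.

Eli, Fay, Kai, Pia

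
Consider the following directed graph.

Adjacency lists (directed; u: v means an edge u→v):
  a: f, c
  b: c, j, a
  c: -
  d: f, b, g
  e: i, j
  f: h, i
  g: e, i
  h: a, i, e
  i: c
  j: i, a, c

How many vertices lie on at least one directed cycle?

5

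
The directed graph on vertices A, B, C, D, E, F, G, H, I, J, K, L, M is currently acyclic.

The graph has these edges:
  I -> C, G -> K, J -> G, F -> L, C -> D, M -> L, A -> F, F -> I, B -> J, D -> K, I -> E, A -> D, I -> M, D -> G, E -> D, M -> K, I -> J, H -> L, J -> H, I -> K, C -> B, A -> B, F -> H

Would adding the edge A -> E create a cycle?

Adding A→E creates a cycle iff E can already reach A.
Explore from E: no path reaches A. The graph stays acyclic.

No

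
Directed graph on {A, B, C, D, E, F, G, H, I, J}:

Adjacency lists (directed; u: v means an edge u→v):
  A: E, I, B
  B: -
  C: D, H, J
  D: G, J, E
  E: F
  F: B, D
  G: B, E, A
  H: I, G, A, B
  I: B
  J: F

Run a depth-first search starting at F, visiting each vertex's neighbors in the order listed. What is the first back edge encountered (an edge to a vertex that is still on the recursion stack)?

DFS from F (visiting each vertex's neighbors in the order listed); mark gray on enter, black on exit:
F gray
  B gray
  B black
  D gray
    G gray
      G→B: B black — skip
      E gray
        E→F: F is gray → back edge
First back edge: E → F.

E→F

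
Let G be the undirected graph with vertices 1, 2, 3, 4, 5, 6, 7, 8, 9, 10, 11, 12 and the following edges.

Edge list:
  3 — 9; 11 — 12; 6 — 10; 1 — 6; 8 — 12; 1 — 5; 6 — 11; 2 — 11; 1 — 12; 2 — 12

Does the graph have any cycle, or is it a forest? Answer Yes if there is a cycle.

Yes

DFS, tracking each vertex's parent; an edge to a visited non-parent vertex closes a cycle.
Start from 2:
visit 2 (parent –)
  visit 12 (parent 2)
    visit 8 (parent 12)
      8–12: parent, skip
    12–2: parent, skip
    visit 1 (parent 12)
      visit 6 (parent 1)
        6–1: parent, skip
        visit 10 (parent 6)
          10–6: parent, skip
        visit 11 (parent 6)
          11–2: 2 visited and ≠ parent → cycle
Cycle: 2 – 12 – 1 – 6 – 11 – 2.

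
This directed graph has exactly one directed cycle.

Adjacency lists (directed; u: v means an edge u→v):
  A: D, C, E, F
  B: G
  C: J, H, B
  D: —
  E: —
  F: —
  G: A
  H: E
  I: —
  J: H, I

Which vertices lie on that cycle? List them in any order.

A, B, C, G

DFS with gray/black marking from G:
G gray
  A gray
    D gray
    D black
    C gray
      J gray
        H gray
          E gray
          E black
        H black
        I gray
        I black
      J black
      C→H: H black — skip
      B gray
        B→G: G is gray → back edge
Back edge closes the cycle G → A → C → B → G; its vertices are {A, B, C, G}.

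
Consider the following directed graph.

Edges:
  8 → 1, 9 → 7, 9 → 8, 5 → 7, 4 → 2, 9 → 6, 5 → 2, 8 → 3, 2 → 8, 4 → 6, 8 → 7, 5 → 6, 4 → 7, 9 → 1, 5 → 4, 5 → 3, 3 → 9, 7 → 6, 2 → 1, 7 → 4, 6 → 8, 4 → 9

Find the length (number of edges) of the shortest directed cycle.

For each vertex v, BFS finds the shortest path from v back to v.
The shortest such closed walk is 4 → 7 → 4, length 2.

2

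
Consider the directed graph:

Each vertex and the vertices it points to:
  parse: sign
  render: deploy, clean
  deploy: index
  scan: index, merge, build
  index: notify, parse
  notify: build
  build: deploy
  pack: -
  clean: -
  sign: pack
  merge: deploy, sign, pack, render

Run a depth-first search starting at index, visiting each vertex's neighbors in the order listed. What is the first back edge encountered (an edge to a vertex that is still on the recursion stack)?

DFS from index (visiting each vertex's neighbors in the order listed); mark gray on enter, black on exit:
index gray
  notify gray
    build gray
      deploy gray
        deploy→index: index is gray → back edge
First back edge: deploy → index.

deploy→index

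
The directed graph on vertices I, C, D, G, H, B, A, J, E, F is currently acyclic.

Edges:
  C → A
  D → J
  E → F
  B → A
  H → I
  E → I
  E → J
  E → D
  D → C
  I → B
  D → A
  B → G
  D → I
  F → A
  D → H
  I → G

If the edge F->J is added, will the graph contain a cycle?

Adding F→J creates a cycle iff J can already reach F.
Explore from J: no path reaches F. The graph stays acyclic.

No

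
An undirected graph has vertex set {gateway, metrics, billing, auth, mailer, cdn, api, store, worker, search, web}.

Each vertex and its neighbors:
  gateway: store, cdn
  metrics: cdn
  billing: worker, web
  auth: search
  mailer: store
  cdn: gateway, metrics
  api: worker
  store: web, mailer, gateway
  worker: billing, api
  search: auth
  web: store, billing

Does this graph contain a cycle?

No

DFS, tracking each vertex's parent; an edge to a visited non-parent vertex closes a cycle.
Start from metrics:
visit metrics (parent –)
  visit cdn (parent metrics)
    visit gateway (parent cdn)
      visit store (parent gateway)
        visit web (parent store)
          web–store: parent, skip
          visit billing (parent web)
            visit worker (parent billing)
              worker–billing: parent, skip
              visit api (parent worker)
                api–worker: parent, skip
            billing–web: parent, skip
        visit mailer (parent store)
          mailer–store: parent, skip
        store–gateway: parent, skip
      gateway–cdn: parent, skip
    cdn–metrics: parent, skip
visit auth (parent –)
  visit search (parent auth)
    search–auth: parent, skip
No non-parent visited neighbor found — the graph is a forest.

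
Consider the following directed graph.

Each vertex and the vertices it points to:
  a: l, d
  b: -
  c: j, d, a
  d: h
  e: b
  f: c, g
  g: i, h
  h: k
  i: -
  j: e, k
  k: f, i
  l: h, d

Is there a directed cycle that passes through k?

k is on a cycle iff k can reach itself via ≥1 edge.
k → f → c → j → k — yes.

Yes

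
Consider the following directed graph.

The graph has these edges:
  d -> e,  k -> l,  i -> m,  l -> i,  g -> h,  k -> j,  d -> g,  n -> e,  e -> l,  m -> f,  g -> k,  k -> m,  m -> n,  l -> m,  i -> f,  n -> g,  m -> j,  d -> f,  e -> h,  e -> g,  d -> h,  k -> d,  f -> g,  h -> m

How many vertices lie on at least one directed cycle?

10

A vertex is on a directed cycle iff it belongs to a strongly connected component of size ≥ 2 (or has a self-loop).
The vertices on cycles are {d, e, f, g, h, i, k, l, m, n} — 10 in total.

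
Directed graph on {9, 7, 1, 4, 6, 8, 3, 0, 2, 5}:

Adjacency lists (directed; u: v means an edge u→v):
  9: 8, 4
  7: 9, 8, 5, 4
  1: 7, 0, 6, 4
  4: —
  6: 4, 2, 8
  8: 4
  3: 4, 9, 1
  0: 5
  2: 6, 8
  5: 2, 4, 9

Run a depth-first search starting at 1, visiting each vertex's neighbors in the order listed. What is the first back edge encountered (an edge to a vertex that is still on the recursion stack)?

DFS from 1 (visiting each vertex's neighbors in the order listed); mark gray on enter, black on exit:
1 gray
  7 gray
    9 gray
      8 gray
        4 gray
        4 black
      8 black
      9→4: 4 black — skip
    9 black
    7→8: 8 black — skip
    5 gray
      2 gray
        6 gray
          6→4: 4 black — skip
          6→2: 2 is gray → back edge
First back edge: 6 → 2.

6->2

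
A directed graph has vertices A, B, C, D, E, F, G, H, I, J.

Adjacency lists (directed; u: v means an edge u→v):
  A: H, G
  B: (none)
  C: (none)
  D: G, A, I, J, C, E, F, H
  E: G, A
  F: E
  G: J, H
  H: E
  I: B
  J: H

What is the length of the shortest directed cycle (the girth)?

3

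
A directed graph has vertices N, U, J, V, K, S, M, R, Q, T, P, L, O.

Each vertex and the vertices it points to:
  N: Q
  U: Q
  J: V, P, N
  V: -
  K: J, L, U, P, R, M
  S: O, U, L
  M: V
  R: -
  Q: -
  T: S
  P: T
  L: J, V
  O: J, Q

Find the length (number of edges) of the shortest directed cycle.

5

For each vertex v, BFS finds the shortest path from v back to v.
The shortest such closed walk is L → J → P → T → S → L, length 5.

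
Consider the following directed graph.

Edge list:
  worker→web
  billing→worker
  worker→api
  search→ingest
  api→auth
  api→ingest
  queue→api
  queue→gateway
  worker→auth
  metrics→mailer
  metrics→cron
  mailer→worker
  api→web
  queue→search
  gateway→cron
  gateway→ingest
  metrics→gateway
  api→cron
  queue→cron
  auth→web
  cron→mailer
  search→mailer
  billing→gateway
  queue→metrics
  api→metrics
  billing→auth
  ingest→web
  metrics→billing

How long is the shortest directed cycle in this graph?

4

For each vertex v, BFS finds the shortest path from v back to v.
The shortest such closed walk is metrics → billing → worker → api → metrics, length 4.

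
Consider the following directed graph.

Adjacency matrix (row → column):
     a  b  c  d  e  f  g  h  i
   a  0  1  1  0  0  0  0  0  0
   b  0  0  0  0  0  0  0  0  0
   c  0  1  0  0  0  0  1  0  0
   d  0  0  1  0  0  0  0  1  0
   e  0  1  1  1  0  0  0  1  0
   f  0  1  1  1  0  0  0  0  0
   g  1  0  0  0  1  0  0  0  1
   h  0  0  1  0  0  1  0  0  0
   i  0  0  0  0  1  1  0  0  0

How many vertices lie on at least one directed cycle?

8

A vertex is on a directed cycle iff it belongs to a strongly connected component of size ≥ 2 (or has a self-loop).
The vertices on cycles are {a, c, d, e, f, g, h, i} — 8 in total.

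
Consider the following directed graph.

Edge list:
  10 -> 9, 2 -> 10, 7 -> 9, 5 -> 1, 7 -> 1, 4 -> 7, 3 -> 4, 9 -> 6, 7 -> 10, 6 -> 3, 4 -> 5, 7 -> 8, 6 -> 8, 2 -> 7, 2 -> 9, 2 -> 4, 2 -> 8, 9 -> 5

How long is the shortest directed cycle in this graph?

5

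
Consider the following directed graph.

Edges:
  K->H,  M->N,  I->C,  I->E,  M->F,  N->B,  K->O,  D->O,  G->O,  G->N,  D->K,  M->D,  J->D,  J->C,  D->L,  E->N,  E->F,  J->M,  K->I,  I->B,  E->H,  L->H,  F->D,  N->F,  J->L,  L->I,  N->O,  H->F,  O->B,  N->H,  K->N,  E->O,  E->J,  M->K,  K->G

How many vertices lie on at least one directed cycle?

A vertex is on a directed cycle iff it belongs to a strongly connected component of size ≥ 2 (or has a self-loop).
The vertices on cycles are {D, E, F, G, H, I, J, K, L, M, N} — 11 in total.

11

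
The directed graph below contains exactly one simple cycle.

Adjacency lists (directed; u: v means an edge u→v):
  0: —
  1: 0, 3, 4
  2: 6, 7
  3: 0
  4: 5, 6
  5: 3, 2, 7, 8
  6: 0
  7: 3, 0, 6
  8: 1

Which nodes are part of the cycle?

1, 4, 5, 8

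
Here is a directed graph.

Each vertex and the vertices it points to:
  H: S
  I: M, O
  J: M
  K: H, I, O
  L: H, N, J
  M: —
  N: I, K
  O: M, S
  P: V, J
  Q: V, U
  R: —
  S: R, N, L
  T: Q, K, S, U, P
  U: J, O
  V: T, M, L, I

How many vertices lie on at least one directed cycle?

A vertex is on a directed cycle iff it belongs to a strongly connected component of size ≥ 2 (or has a self-loop).
The vertices on cycles are {H, I, K, L, N, O, P, Q, S, T, V} — 11 in total.

11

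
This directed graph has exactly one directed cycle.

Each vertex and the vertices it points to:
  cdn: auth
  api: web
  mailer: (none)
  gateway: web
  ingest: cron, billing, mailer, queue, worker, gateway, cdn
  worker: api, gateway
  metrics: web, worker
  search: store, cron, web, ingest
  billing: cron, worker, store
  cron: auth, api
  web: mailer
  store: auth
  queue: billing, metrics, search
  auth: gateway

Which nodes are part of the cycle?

DFS with gray/black marking from queue:
queue gray
  billing gray
    cron gray
      auth gray
        gateway gray
          web gray
            mailer gray
            mailer black
          web black
        gateway black
      auth black
      api gray
        api→web: web black — skip
      api black
    cron black
    worker gray
      worker→api: api black — skip
      worker→gateway: gateway black — skip
    worker black
    store gray
      store→auth: auth black — skip
    store black
  billing black
  metrics gray
    metrics→web: web black — skip
    metrics→worker: worker black — skip
  metrics black
  search gray
    search→store: store black — skip
    search→cron: cron black — skip
    search→web: web black — skip
    ingest gray
      ingest→cron: cron black — skip
      ingest→billing: billing black — skip
      ingest→mailer: mailer black — skip
      ingest→queue: queue is gray → back edge
Back edge closes the cycle queue → search → ingest → queue; its vertices are {queue, ingest, search}.

queue, ingest, search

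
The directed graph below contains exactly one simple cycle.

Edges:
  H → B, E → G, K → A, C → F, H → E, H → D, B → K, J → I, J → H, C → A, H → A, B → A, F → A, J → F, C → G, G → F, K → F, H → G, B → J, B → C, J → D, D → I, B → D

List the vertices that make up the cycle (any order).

B, H, J

DFS with gray/black marking from H:
H gray
  B gray
    A gray
    A black
    D gray
      I gray
      I black
    D black
    C gray
      F gray
        F→A: A black — skip
      F black
      C→A: A black — skip
      G gray
        G→F: F black — skip
      G black
    C black
    J gray
      J→F: F black — skip
      J→H: H is gray → back edge
Back edge closes the cycle H → B → J → H; its vertices are {B, H, J}.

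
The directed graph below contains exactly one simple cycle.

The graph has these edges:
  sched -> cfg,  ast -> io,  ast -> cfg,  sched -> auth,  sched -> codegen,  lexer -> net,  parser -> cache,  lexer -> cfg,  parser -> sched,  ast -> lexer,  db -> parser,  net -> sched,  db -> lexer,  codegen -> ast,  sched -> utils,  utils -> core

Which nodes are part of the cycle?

DFS with gray/black marking from sched:
sched gray
  auth gray
  auth black
  codegen gray
    ast gray
      io gray
      io black
      lexer gray
        cfg gray
        cfg black
        net gray
          net→sched: sched is gray → back edge
Back edge closes the cycle sched → codegen → ast → lexer → net → sched; its vertices are {ast, net, lexer, sched, codegen}.

ast, net, lexer, sched, codegen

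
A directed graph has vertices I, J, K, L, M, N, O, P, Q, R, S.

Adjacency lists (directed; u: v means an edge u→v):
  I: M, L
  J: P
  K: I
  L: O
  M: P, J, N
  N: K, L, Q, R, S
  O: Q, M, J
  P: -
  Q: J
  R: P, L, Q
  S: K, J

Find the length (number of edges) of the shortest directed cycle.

4

For each vertex v, BFS finds the shortest path from v back to v.
The shortest such closed walk is N → L → O → M → N, length 4.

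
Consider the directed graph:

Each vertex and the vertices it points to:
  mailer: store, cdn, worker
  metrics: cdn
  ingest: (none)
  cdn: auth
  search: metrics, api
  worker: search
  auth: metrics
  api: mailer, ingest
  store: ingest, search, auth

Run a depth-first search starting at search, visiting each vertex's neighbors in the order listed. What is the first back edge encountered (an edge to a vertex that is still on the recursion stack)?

DFS from search (visiting each vertex's neighbors in the order listed); mark gray on enter, black on exit:
search gray
  metrics gray
    cdn gray
      auth gray
        auth→metrics: metrics is gray → back edge
First back edge: auth → metrics.

auth->metrics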